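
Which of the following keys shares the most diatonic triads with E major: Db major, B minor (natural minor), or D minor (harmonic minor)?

B minor

Triads of E major: E major (I), F# minor (ii), G# minor (iii), A major (IV), B major (V), C# minor (vi), D# diminished (vii°).
Db major shares 0: none.
B minor (natural minor) shares 2: F#m, A.
D minor (harmonic minor) shares 1: A.
The most common triads (2) are shared with B minor.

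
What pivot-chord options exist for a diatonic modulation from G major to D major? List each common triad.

G, Bm, D, Em

Triads in G major: G (I), Am (ii), Bm (iii), C (IV), D (V), Em (vi), F#dim (vii°).
Triads in D major: D (I), Em (ii), F#m (iii), G (IV), A (V), Bm (vi), C#dim (vii°).
Shared triads with their functions: G (I in G major, IV in D major); Bm (iii in G major, vi in D major); D (V in G major, I in D major); Em (vi in G major, ii in D major).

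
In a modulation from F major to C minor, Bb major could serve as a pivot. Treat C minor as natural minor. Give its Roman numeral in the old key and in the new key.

IV in F major; VII in C minor

The scale of F major is F G A Bb C D E; Bb is degree 4, and the triad built there (Bb-D-F) is major, so it is IV.
The scale of C minor (natural minor) is C D Eb F G Ab Bb; Bb is degree 7, and the triad built there (Bb-D-F) is major, so it is VII.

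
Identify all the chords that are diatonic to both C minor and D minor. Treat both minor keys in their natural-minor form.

Gm, Bb

Triads in C minor (natural minor): Cm (i), Ddim (ii°), Eb (III), Fm (iv), Gm (v), Ab (VI), Bb (VII).
Triads in D minor (natural minor): Dm (i), Edim (ii°), F (III), Gm (iv), Am (v), Bb (VI), C (VII).
Shared triads with their functions: Gm (v in C minor, iv in D minor); Bb (VII in C minor, VI in D minor).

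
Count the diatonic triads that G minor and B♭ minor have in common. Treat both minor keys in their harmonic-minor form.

1

Diatonic triads of G minor (harmonic minor): G minor (i), A diminished (ii°), B♭ augmented (III+), C minor (iv), D major (V), E♭ major (VI), F♯ diminished (vii°).
Diatonic triads of B♭ minor (harmonic minor): B♭ minor (i), C diminished (ii°), D♭ augmented (III+), E♭ minor (iv), F major (V), G♭ major (VI), A diminished (vii°).
Matching root and quality in both lists: A diminished.
That gives 1 common triad.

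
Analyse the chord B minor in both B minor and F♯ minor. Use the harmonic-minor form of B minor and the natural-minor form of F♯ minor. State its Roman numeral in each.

The scale of B minor (harmonic minor) is B C♯ D E F♯ G A♯; B is degree 1, and the triad built there (B-D-F♯) is minor, so it is i.
The scale of F♯ minor (natural minor) is F♯ G♯ A B C♯ D E; B is degree 4, and the triad built there (B-D-F♯) is minor, so it is iv.

i in B minor; iv in F♯ minor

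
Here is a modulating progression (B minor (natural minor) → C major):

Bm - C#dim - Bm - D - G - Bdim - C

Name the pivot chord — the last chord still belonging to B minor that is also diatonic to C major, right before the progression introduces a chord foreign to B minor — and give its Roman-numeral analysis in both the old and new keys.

G — VI in B minor, V in C major

Chords diatonic to B minor: Bm, C#dim, D, Em, F#m, G, A.
Reading the progression, the first chord not in that set is Bdim, so the modulation leaves B minor there.
The chord immediately before Bdim is G, which is diatonic to both keys: VI in B minor and V in C major.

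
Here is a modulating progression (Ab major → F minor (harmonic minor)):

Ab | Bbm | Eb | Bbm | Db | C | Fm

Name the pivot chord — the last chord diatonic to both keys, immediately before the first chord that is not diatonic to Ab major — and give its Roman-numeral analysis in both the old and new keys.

Db — IV in Ab major, VI in F minor

Chords diatonic to Ab major: Ab, Bbm, Cm, Db, Eb, Fm, Gdim.
Reading the progression, the first chord not in that set is C, so the modulation leaves Ab major there.
The chord immediately before C is Db, which is diatonic to both keys: IV in Ab major and VI in F minor.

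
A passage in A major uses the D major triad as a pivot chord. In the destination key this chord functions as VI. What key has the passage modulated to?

F# minor

The numeral VI denotes a major triad on scale degree 6. With D on degree 6, the tonic of the new key is F#.
Degree 6 carries a major triad in minor keys, so the destination is F# minor.
Check: the diatonic triads of F# minor (natural minor) are F#m (i), G#dim (ii°), A (III), Bm (iv), C#m (v), D (VI), E (VII) — D major is indeed VI.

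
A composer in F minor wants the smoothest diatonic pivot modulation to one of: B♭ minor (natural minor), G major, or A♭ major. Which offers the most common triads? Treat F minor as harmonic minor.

Triads of F minor (harmonic minor): F minor (i), G diminished (ii°), A♭ augmented (III+), B♭ minor (iv), C major (V), D♭ major (VI), E diminished (vii°).
B♭ minor (natural minor) shares 3: Fm, B♭m, D♭.
G major shares 1: C.
A♭ major shares 4: Fm, Gdim, B♭m, D♭.
The most common triads (4) are shared with A♭ major.

A♭ major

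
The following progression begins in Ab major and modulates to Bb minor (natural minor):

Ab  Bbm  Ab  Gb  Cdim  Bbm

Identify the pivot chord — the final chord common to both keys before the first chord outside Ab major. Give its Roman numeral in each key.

Chords diatonic to Ab major: Ab, Bbm, Cm, Db, Eb, Fm, Gdim.
Reading the progression, the first chord not in that set is Gb, so the modulation leaves Ab major there.
The chord immediately before Gb is Ab, which is diatonic to both keys: I in Ab major and VII in Bb minor.

Ab — I in Ab major, VII in Bb minor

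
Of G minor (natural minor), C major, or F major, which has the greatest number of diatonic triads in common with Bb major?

G minor

Triads of Bb major: Bb major (I), C minor (ii), D minor (iii), Eb major (IV), F major (V), G minor (vi), A diminished (vii°).
G minor (natural minor) shares 7: Bb, Cm, Dm, Eb, F, Gm, Adim.
C major shares 2: Dm, F.
F major shares 4: Bb, Dm, F, Gm.
The most common triads (7) are shared with G minor.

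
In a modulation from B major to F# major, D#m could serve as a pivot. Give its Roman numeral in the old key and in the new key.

iii in B major; vi in F# major

The scale of B major is B C# D# E F# G# A#; D# is degree 3, and the triad built there (D#-F#-A#) is minor, so it is iii.
The scale of F# major is F# G# A# B C# D# E#; D# is degree 6, and the triad built there (D#-F#-A#) is minor, so it is vi.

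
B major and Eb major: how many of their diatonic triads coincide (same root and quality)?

Diatonic triads of B major: B major (I), C# minor (ii), D# minor (iii), E major (IV), F# major (V), G# minor (vi), A# diminished (vii°).
Diatonic triads of Eb major: Eb major (I), F minor (ii), G minor (iii), Ab major (IV), Bb major (V), C minor (vi), D diminished (vii°).
No triad has the same root and quality in both keys.

0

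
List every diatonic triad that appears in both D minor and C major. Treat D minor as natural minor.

Triads in D minor (natural minor): D minor (i), E diminished (ii°), F major (III), G minor (iv), A minor (v), Bb major (VI), C major (VII).
Triads in C major: C major (I), D minor (ii), E minor (iii), F major (IV), G major (V), A minor (vi), B diminished (vii°).
Shared triads with their functions: D minor (i in D minor, ii in C major); F major (III in D minor, IV in C major); A minor (v in D minor, vi in C major); C major (VII in D minor, I in C major).

Dm, F, Am, C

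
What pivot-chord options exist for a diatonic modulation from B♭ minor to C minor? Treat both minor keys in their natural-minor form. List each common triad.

Triads in B♭ minor (natural minor): B♭ minor (i), C diminished (ii°), D♭ major (III), E♭ minor (iv), F minor (v), G♭ major (VI), A♭ major (VII).
Triads in C minor (natural minor): C minor (i), D diminished (ii°), E♭ major (III), F minor (iv), G minor (v), A♭ major (VI), B♭ major (VII).
Shared triads with their functions: F minor (v in B♭ minor, iv in C minor); A♭ major (VII in B♭ minor, VI in C minor).

Fm, A♭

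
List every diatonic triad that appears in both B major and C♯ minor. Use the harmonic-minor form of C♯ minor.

C♯m

Triads in B major: B (I), C♯m (ii), D♯m (iii), E (IV), F♯ (V), G♯m (vi), A♯dim (vii°).
Triads in C♯ minor (harmonic minor): C♯m (i), D♯dim (ii°), Eaug (III+), F♯m (iv), G♯ (V), A (VI), B♯dim (vii°).
Shared triads with their functions: C♯m (ii in B major, i in C♯ minor).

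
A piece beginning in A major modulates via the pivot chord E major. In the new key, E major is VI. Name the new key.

The numeral VI denotes a major triad on scale degree 6. With E on degree 6, the tonic of the new key is G#.
Degree 6 carries a major triad in minor keys, so the destination is G# minor.
Check: the diatonic triads of G# minor (natural minor) are G#m (i), A#dim (ii°), B (III), C#m (iv), D#m (v), E (VI), F# (VII) — E major is indeed VI.

G# minor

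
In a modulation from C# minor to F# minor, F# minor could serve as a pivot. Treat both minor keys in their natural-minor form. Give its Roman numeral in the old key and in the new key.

iv in C# minor; i in F# minor

The scale of C# minor (natural minor) is C# D# E F# G# A B; F# is degree 4, and the triad built there (F#-A-C#) is minor, so it is iv.
The scale of F# minor (natural minor) is F# G# A B C# D E; F# is degree 1, and the triad built there (F#-A-C#) is minor, so it is i.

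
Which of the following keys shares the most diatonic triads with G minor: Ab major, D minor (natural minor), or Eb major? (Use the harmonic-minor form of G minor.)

Triads of G minor (harmonic minor): G minor (i), A diminished (ii°), Bb augmented (III+), C minor (iv), D major (V), Eb major (VI), F# diminished (vii°).
Ab major shares 2: Cm, Eb.
D minor (natural minor) shares 1: Gm.
Eb major shares 3: Gm, Cm, Eb.
The most common triads (3) are shared with Eb major.

Eb major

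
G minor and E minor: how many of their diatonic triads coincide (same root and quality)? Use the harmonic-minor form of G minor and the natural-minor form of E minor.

Diatonic triads of G minor (harmonic minor): Gm (i), Adim (ii°), Bbaug (III+), Cm (iv), D (V), Eb (VI), F#dim (vii°).
Diatonic triads of E minor (natural minor): Em (i), F#dim (ii°), G (III), Am (iv), Bm (v), C (VI), D (VII).
Matching root and quality in both lists: D, F#dim.
That gives 2 common triads.

2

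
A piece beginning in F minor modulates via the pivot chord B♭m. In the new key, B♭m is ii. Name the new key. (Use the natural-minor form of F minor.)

A♭ major

The numeral ii denotes a minor triad on scale degree 2. With B♭ on degree 2, the tonic of the new key is A♭.
Degree 2 carries a minor triad in major keys, so the destination is A♭ major.
Check: the diatonic triads of A♭ major are A♭ (I), B♭m (ii), Cm (iii), D♭ (IV), E♭ (V), Fm (vi), Gdim (vii°) — B♭m is indeed ii.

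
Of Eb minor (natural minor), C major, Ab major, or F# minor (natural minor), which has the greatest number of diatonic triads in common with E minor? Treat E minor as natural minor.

C major

Triads of E minor (natural minor): E minor (i), F# diminished (ii°), G major (III), A minor (iv), B minor (v), C major (VI), D major (VII).
Eb minor (natural minor) shares 0: none.
C major shares 4: Em, G, Am, C.
Ab major shares 0: none.
F# minor (natural minor) shares 2: Bm, D.
The most common triads (4) are shared with C major.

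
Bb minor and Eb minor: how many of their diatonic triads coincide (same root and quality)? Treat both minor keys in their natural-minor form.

4

Diatonic triads of Bb minor (natural minor): Bbm (i), Cdim (ii°), Db (III), Ebm (iv), Fm (v), Gb (VI), Ab (VII).
Diatonic triads of Eb minor (natural minor): Ebm (i), Fdim (ii°), Gb (III), Abm (iv), Bbm (v), Cb (VI), Db (VII).
Matching root and quality in both lists: Bbm, Db, Ebm, Gb.
That gives 4 common triads.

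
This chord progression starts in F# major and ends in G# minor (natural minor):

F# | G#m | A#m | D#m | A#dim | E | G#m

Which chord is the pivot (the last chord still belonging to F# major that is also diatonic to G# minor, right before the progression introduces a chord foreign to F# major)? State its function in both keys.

Chords diatonic to F# major: F#, G#m, A#m, B, C#, D#m, E#dim.
Reading the progression, the first chord not in that set is A#dim, so the modulation leaves F# major there.
The chord immediately before A#dim is D#m, which is diatonic to both keys: vi in F# major and v in G# minor.

D#m — vi in F# major, v in G# minor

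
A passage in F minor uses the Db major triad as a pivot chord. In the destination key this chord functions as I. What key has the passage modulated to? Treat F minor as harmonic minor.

The numeral I denotes a major triad on scale degree 1. With Db on degree 1, the tonic of the new key is Db.
Degree 1 carries a major triad in major keys, so the destination is Db major.
Check: the diatonic triads of Db major are Db (I), Ebm (ii), Fm (iii), Gb (IV), Ab (V), Bbm (vi), Cdim (vii°) — Db major is indeed I.

Db major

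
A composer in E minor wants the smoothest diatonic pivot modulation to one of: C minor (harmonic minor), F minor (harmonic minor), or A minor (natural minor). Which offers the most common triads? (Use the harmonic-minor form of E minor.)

Triads of E minor (harmonic minor): Em (i), F♯dim (ii°), Gaug (III+), Am (iv), B (V), C (VI), D♯dim (vii°).
C minor (harmonic minor) shares 0: none.
F minor (harmonic minor) shares 1: C.
A minor (natural minor) shares 3: Em, Am, C.
The most common triads (3) are shared with A minor.

A minor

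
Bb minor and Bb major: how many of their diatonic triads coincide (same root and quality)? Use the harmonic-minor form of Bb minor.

Diatonic triads of Bb minor (harmonic minor): Bbm (i), Cdim (ii°), Dbaug (III+), Ebm (iv), F (V), Gb (VI), Adim (vii°).
Diatonic triads of Bb major: Bb (I), Cm (ii), Dm (iii), Eb (IV), F (V), Gm (vi), Adim (vii°).
Matching root and quality in both lists: F, Adim.
That gives 2 common triads.

2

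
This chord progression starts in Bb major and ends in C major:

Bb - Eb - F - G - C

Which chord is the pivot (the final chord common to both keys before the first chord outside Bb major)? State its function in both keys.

Chords diatonic to Bb major: Bb, Cm, Dm, Eb, F, Gm, Adim.
Reading the progression, the first chord not in that set is G, so the modulation leaves Bb major there.
The chord immediately before G is F, which is diatonic to both keys: V in Bb major and IV in C major.

F — V in Bb major, IV in C major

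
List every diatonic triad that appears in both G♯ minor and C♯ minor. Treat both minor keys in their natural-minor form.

Triads in G♯ minor (natural minor): G♯ minor (i), A♯ diminished (ii°), B major (III), C♯ minor (iv), D♯ minor (v), E major (VI), F♯ major (VII).
Triads in C♯ minor (natural minor): C♯ minor (i), D♯ diminished (ii°), E major (III), F♯ minor (iv), G♯ minor (v), A major (VI), B major (VII).
Shared triads with their functions: G♯ minor (i in G♯ minor, v in C♯ minor); B major (III in G♯ minor, VII in C♯ minor); C♯ minor (iv in G♯ minor, i in C♯ minor); E major (VI in G♯ minor, III in C♯ minor).

G♯m, B, C♯m, E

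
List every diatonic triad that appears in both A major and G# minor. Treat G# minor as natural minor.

C#m, E

Triads in A major: A (I), Bm (ii), C#m (iii), D (IV), E (V), F#m (vi), G#dim (vii°).
Triads in G# minor (natural minor): G#m (i), A#dim (ii°), B (III), C#m (iv), D#m (v), E (VI), F# (VII).
Shared triads with their functions: C#m (iii in A major, iv in G# minor); E (V in A major, VI in G# minor).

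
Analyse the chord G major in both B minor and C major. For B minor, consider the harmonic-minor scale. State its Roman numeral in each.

The scale of B minor (harmonic minor) is B C# D E F# G A#; G is degree 6, and the triad built there (G-B-D) is major, so it is VI.
The scale of C major is C D E F G A B; G is degree 5, and the triad built there (G-B-D) is major, so it is V.

VI in B minor; V in C major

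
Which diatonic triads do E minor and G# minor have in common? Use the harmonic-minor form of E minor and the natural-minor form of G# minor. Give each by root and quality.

Triads in E minor (harmonic minor): E minor (i), F# diminished (ii°), G augmented (III+), A minor (iv), B major (V), C major (VI), D# diminished (vii°).
Triads in G# minor (natural minor): G# minor (i), A# diminished (ii°), B major (III), C# minor (iv), D# minor (v), E major (VI), F# major (VII).
Shared triads with their functions: B major (V in E minor, III in G# minor).

B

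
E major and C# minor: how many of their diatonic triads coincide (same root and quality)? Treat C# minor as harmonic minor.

4

Diatonic triads of E major: E (I), F#m (ii), G#m (iii), A (IV), B (V), C#m (vi), D#dim (vii°).
Diatonic triads of C# minor (harmonic minor): C#m (i), D#dim (ii°), Eaug (III+), F#m (iv), G# (V), A (VI), B#dim (vii°).
Matching root and quality in both lists: F#m, A, C#m, D#dim.
That gives 4 common triads.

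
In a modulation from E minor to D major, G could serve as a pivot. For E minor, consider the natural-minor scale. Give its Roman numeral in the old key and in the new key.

The scale of E minor (natural minor) is E F# G A B C D; G is degree 3, and the triad built there (G-B-D) is major, so it is III.
The scale of D major is D E F# G A B C#; G is degree 4, and the triad built there (G-B-D) is major, so it is IV.

III in E minor; IV in D major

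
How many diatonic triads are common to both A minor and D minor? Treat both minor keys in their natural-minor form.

Diatonic triads of A minor (natural minor): Am (i), Bdim (ii°), C (III), Dm (iv), Em (v), F (VI), G (VII).
Diatonic triads of D minor (natural minor): Dm (i), Edim (ii°), F (III), Gm (iv), Am (v), Bb (VI), C (VII).
Matching root and quality in both lists: Am, C, Dm, F.
That gives 4 common triads.

4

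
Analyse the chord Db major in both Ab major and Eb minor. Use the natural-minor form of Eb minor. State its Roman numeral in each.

The scale of Ab major is Ab Bb C Db Eb F G; Db is degree 4, and the triad built there (Db-F-Ab) is major, so it is IV.
The scale of Eb minor (natural minor) is Eb F Gb Ab Bb Cb Db; Db is degree 7, and the triad built there (Db-F-Ab) is major, so it is VII.

IV in Ab major; VII in Eb minor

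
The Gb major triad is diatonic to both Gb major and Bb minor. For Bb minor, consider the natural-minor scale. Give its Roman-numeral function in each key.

The scale of Gb major is Gb Ab Bb Cb Db Eb F; Gb is degree 1, and the triad built there (Gb-Bb-Db) is major, so it is I.
The scale of Bb minor (natural minor) is Bb C Db Eb F Gb Ab; Gb is degree 6, and the triad built there (Gb-Bb-Db) is major, so it is VI.

I in Gb major; VI in Bb minor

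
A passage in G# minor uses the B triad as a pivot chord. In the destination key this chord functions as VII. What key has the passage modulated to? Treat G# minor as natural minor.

The numeral VII denotes a major triad on scale degree 7. With B on degree 7, the tonic of the new key is C#.
Degree 7 carries a major triad in natural-minor keys, so the destination is C# minor.
Check: the diatonic triads of C# minor (natural minor) are C#m (i), D#dim (ii°), E (III), F#m (iv), G#m (v), A (VI), B (VII) — B is indeed VII.

C# minor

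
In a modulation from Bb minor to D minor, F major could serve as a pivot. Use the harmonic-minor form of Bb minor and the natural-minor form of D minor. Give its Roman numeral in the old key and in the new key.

V in Bb minor; III in D minor

The scale of Bb minor (harmonic minor) is Bb C Db Eb F Gb A; F is degree 5, and the triad built there (F-A-C) is major, so it is V.
The scale of D minor (natural minor) is D E F G A Bb C; F is degree 3, and the triad built there (F-A-C) is major, so it is III.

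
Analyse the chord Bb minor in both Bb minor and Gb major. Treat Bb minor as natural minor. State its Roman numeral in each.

The scale of Bb minor (natural minor) is Bb C Db Eb F Gb Ab; Bb is degree 1, and the triad built there (Bb-Db-F) is minor, so it is i.
The scale of Gb major is Gb Ab Bb Cb Db Eb F; Bb is degree 3, and the triad built there (Bb-Db-F) is minor, so it is iii.

i in Bb minor; iii in Gb major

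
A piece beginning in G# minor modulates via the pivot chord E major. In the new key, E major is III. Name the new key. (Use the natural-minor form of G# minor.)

The numeral III denotes a major triad on scale degree 3. With E on degree 3, the tonic of the new key is C#.
Degree 3 carries a major triad in natural-minor keys, so the destination is C# minor.
Check: the diatonic triads of C# minor (natural minor) are C#m (i), D#dim (ii°), E (III), F#m (iv), G#m (v), A (VI), B (VII) — E major is indeed III.

C# minor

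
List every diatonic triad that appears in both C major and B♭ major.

Dm, F

Triads in C major: C major (I), D minor (ii), E minor (iii), F major (IV), G major (V), A minor (vi), B diminished (vii°).
Triads in B♭ major: B♭ major (I), C minor (ii), D minor (iii), E♭ major (IV), F major (V), G minor (vi), A diminished (vii°).
Shared triads with their functions: D minor (ii in C major, iii in B♭ major); F major (IV in C major, V in B♭ major).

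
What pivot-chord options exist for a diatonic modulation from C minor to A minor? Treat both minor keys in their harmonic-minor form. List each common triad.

Bdim

Triads in C minor (harmonic minor): Cm (i), Ddim (ii°), Ebaug (III+), Fm (iv), G (V), Ab (VI), Bdim (vii°).
Triads in A minor (harmonic minor): Am (i), Bdim (ii°), Caug (III+), Dm (iv), E (V), F (VI), G#dim (vii°).
Shared triads with their functions: Bdim (vii° in C minor, ii° in A minor).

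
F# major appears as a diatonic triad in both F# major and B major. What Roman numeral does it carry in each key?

The scale of F# major is F# G# A# B C# D# E#; F# is degree 1, and the triad built there (F#-A#-C#) is major, so it is I.
The scale of B major is B C# D# E F# G# A#; F# is degree 5, and the triad built there (F#-A#-C#) is major, so it is V.

I in F# major; V in B major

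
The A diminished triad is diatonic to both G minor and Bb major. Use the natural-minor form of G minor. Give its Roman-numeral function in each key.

ii° in G minor; vii° in Bb major

The scale of G minor (natural minor) is G A Bb C D Eb F; A is degree 2, and the triad built there (A-C-Eb) is diminished, so it is ii°.
The scale of Bb major is Bb C D Eb F G A; A is degree 7, and the triad built there (A-C-Eb) is diminished, so it is vii°.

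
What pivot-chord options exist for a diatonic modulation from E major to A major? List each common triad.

E, F#m, A, C#m

Triads in E major: E (I), F#m (ii), G#m (iii), A (IV), B (V), C#m (vi), D#dim (vii°).
Triads in A major: A (I), Bm (ii), C#m (iii), D (IV), E (V), F#m (vi), G#dim (vii°).
Shared triads with their functions: E (I in E major, V in A major); F#m (ii in E major, vi in A major); A (IV in E major, I in A major); C#m (vi in E major, iii in A major).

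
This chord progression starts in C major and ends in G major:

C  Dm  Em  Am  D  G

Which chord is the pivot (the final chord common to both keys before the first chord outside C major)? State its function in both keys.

Am — vi in C major, ii in G major

Chords diatonic to C major: C, Dm, Em, F, G, Am, Bdim.
Reading the progression, the first chord not in that set is D, so the modulation leaves C major there.
The chord immediately before D is Am, which is diatonic to both keys: vi in C major and ii in G major.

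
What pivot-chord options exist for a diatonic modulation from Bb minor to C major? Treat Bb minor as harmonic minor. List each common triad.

Triads in Bb minor (harmonic minor): Bbm (i), Cdim (ii°), Dbaug (III+), Ebm (iv), F (V), Gb (VI), Adim (vii°).
Triads in C major: C (I), Dm (ii), Em (iii), F (IV), G (V), Am (vi), Bdim (vii°).
Shared triads with their functions: F (V in Bb minor, IV in C major).

F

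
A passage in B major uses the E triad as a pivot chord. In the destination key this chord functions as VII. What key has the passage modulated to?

F# minor

The numeral VII denotes a major triad on scale degree 7. With E on degree 7, the tonic of the new key is F#.
Degree 7 carries a major triad in natural-minor keys, so the destination is F# minor.
Check: the diatonic triads of F# minor (natural minor) are F#m (i), G#dim (ii°), A (III), Bm (iv), C#m (v), D (VI), E (VII) — E is indeed VII.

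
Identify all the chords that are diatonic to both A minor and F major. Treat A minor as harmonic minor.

Triads in A minor (harmonic minor): Am (i), Bdim (ii°), Caug (III+), Dm (iv), E (V), F (VI), G#dim (vii°).
Triads in F major: F (I), Gm (ii), Am (iii), Bb (IV), C (V), Dm (vi), Edim (vii°).
Shared triads with their functions: Am (i in A minor, iii in F major); Dm (iv in A minor, vi in F major); F (VI in A minor, I in F major).

Am, Dm, F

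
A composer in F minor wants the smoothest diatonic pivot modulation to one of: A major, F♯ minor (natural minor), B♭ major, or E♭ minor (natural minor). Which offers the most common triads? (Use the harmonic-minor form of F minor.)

Triads of F minor (harmonic minor): Fm (i), Gdim (ii°), A♭aug (III+), B♭m (iv), C (V), D♭ (VI), Edim (vii°).
A major shares 0: none.
F♯ minor (natural minor) shares 0: none.
B♭ major shares 0: none.
E♭ minor (natural minor) shares 2: B♭m, D♭.
The most common triads (2) are shared with E♭ minor.

E♭ minor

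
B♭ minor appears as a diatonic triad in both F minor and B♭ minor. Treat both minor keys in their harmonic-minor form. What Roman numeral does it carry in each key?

The scale of F minor (harmonic minor) is F G A♭ B♭ C D♭ E; B♭ is degree 4, and the triad built there (B♭-D♭-F) is minor, so it is iv.
The scale of B♭ minor (harmonic minor) is B♭ C D♭ E♭ F G♭ A; B♭ is degree 1, and the triad built there (B♭-D♭-F) is minor, so it is i.

iv in F minor; i in B♭ minor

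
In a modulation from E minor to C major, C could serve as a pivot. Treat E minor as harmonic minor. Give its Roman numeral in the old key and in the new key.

The scale of E minor (harmonic minor) is E F# G A B C D#; C is degree 6, and the triad built there (C-E-G) is major, so it is VI.
The scale of C major is C D E F G A B; C is degree 1, and the triad built there (C-E-G) is major, so it is I.

VI in E minor; I in C major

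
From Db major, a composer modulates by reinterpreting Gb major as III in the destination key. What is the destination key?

Eb minor

The numeral III denotes a major triad on scale degree 3. With Gb on degree 3, the tonic of the new key is Eb.
Degree 3 carries a major triad in natural-minor keys, so the destination is Eb minor.
Check: the diatonic triads of Eb minor (natural minor) are Ebm (i), Fdim (ii°), Gb (III), Abm (iv), Bbm (v), Cb (VI), Db (VII) — Gb major is indeed III.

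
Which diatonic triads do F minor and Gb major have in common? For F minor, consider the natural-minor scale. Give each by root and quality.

Triads in F minor (natural minor): F minor (i), G diminished (ii°), Ab major (III), Bb minor (iv), C minor (v), Db major (VI), Eb major (VII).
Triads in Gb major: Gb major (I), Ab minor (ii), Bb minor (iii), Cb major (IV), Db major (V), Eb minor (vi), F diminished (vii°).
Shared triads with their functions: Bb minor (iv in F minor, iii in Gb major); Db major (VI in F minor, V in Gb major).

Bbm, Db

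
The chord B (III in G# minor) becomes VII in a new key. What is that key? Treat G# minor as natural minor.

C# minor

The numeral VII denotes a major triad on scale degree 7. With B on degree 7, the tonic of the new key is C#.
Degree 7 carries a major triad in natural-minor keys, so the destination is C# minor.
Check: the diatonic triads of C# minor (natural minor) are C#m (i), D#dim (ii°), E (III), F#m (iv), G#m (v), A (VI), B (VII) — B is indeed VII.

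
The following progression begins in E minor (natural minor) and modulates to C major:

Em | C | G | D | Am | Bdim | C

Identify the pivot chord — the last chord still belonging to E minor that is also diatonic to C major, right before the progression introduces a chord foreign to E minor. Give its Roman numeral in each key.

Chords diatonic to E minor: Em, F♯dim, G, Am, Bm, C, D.
Reading the progression, the first chord not in that set is Bdim, so the modulation leaves E minor there.
The chord immediately before Bdim is Am, which is diatonic to both keys: iv in E minor and vi in C major.

Am — iv in E minor, vi in C major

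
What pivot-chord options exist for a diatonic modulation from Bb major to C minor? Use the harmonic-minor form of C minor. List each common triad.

Triads in Bb major: Bb (I), Cm (ii), Dm (iii), Eb (IV), F (V), Gm (vi), Adim (vii°).
Triads in C minor (harmonic minor): Cm (i), Ddim (ii°), Ebaug (III+), Fm (iv), G (V), Ab (VI), Bdim (vii°).
Shared triads with their functions: Cm (ii in Bb major, i in C minor).

Cm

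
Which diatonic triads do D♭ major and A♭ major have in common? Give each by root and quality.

Triads in D♭ major: D♭ major (I), E♭ minor (ii), F minor (iii), G♭ major (IV), A♭ major (V), B♭ minor (vi), C diminished (vii°).
Triads in A♭ major: A♭ major (I), B♭ minor (ii), C minor (iii), D♭ major (IV), E♭ major (V), F minor (vi), G diminished (vii°).
Shared triads with their functions: D♭ major (I in D♭ major, IV in A♭ major); F minor (iii in D♭ major, vi in A♭ major); A♭ major (V in D♭ major, I in A♭ major); B♭ minor (vi in D♭ major, ii in A♭ major).

D♭, Fm, A♭, B♭m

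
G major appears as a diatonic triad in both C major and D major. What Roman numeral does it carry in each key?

V in C major; IV in D major

The scale of C major is C D E F G A B; G is degree 5, and the triad built there (G-B-D) is major, so it is V.
The scale of D major is D E F# G A B C#; G is degree 4, and the triad built there (G-B-D) is major, so it is IV.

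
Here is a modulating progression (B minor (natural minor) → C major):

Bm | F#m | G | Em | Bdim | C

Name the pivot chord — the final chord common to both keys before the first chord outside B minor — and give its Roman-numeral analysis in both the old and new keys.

Chords diatonic to B minor: Bm, C#dim, D, Em, F#m, G, A.
Reading the progression, the first chord not in that set is Bdim, so the modulation leaves B minor there.
The chord immediately before Bdim is Em, which is diatonic to both keys: iv in B minor and iii in C major.

Em — iv in B minor, iii in C major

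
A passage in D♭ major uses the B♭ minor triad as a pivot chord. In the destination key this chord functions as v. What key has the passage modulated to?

The numeral v denotes a minor triad on scale degree 5. With B♭ on degree 5, the tonic of the new key is E♭.
Degree 5 carries a minor triad in natural-minor keys, so the destination is E♭ minor.
Check: the diatonic triads of E♭ minor (natural minor) are E♭m (i), Fdim (ii°), G♭ (III), A♭m (iv), B♭m (v), C♭ (VI), D♭ (VII) — B♭ minor is indeed v.

E♭ minor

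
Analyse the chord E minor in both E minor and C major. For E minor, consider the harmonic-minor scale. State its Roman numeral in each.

The scale of E minor (harmonic minor) is E F# G A B C D#; E is degree 1, and the triad built there (E-G-B) is minor, so it is i.
The scale of C major is C D E F G A B; E is degree 3, and the triad built there (E-G-B) is minor, so it is iii.

i in E minor; iii in C major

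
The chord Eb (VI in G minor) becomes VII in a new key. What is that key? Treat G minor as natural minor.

The numeral VII denotes a major triad on scale degree 7. With Eb on degree 7, the tonic of the new key is F.
Degree 7 carries a major triad in natural-minor keys, so the destination is F minor.
Check: the diatonic triads of F minor (natural minor) are Fm (i), Gdim (ii°), Ab (III), Bbm (iv), Cm (v), Db (VI), Eb (VII) — Eb is indeed VII.

F minor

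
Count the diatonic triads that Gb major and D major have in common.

0

Diatonic triads of Gb major: Gb (I), Abm (ii), Bbm (iii), Cb (IV), Db (V), Ebm (vi), Fdim (vii°).
Diatonic triads of D major: D (I), Em (ii), F#m (iii), G (IV), A (V), Bm (vi), C#dim (vii°).
No triad has the same root and quality in both keys.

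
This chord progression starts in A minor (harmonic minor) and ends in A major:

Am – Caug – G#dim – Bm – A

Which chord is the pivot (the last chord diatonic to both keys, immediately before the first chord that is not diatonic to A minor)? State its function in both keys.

G#dim — vii° in A minor, vii° in A major

Chords diatonic to A minor: Am, Bdim, Caug, Dm, E, F, G#dim.
Reading the progression, the first chord not in that set is Bm, so the modulation leaves A minor there.
The chord immediately before Bm is G#dim, which is diatonic to both keys: vii° in A minor and vii° in A major.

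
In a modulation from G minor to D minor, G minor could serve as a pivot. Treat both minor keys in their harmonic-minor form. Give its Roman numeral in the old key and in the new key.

i in G minor; iv in D minor

The scale of G minor (harmonic minor) is G A Bb C D Eb F#; G is degree 1, and the triad built there (G-Bb-D) is minor, so it is i.
The scale of D minor (harmonic minor) is D E F G A Bb C#; G is degree 4, and the triad built there (G-Bb-D) is minor, so it is iv.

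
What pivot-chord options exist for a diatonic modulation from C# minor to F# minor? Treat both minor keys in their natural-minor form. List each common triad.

Triads in C# minor (natural minor): C#m (i), D#dim (ii°), E (III), F#m (iv), G#m (v), A (VI), B (VII).
Triads in F# minor (natural minor): F#m (i), G#dim (ii°), A (III), Bm (iv), C#m (v), D (VI), E (VII).
Shared triads with their functions: C#m (i in C# minor, v in F# minor); E (III in C# minor, VII in F# minor); F#m (iv in C# minor, i in F# minor); A (VI in C# minor, III in F# minor).

C#m, E, F#m, A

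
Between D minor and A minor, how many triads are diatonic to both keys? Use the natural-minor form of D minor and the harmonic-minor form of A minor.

Diatonic triads of D minor (natural minor): D minor (i), E diminished (ii°), F major (III), G minor (iv), A minor (v), B♭ major (VI), C major (VII).
Diatonic triads of A minor (harmonic minor): A minor (i), B diminished (ii°), C augmented (III+), D minor (iv), E major (V), F major (VI), G♯ diminished (vii°).
Matching root and quality in both lists: D minor, F major, A minor.
That gives 3 common triads.

3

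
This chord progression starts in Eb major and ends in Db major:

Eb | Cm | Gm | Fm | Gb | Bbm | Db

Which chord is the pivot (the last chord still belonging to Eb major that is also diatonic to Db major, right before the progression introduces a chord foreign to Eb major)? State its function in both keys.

Fm — ii in Eb major, iii in Db major

Chords diatonic to Eb major: Eb, Fm, Gm, Ab, Bb, Cm, Ddim.
Reading the progression, the first chord not in that set is Gb, so the modulation leaves Eb major there.
The chord immediately before Gb is Fm, which is diatonic to both keys: ii in Eb major and iii in Db major.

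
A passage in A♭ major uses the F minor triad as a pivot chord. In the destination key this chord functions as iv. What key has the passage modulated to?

The numeral iv denotes a minor triad on scale degree 4. With F on degree 4, the tonic of the new key is C.
Degree 4 carries a minor triad in minor keys, so the destination is C minor.
Check: the diatonic triads of C minor (natural minor) are Cm (i), Ddim (ii°), E♭ (III), Fm (iv), Gm (v), A♭ (VI), B♭ (VII) — F minor is indeed iv.

C minor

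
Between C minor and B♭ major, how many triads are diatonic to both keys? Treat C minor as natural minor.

Diatonic triads of C minor (natural minor): Cm (i), Ddim (ii°), E♭ (III), Fm (iv), Gm (v), A♭ (VI), B♭ (VII).
Diatonic triads of B♭ major: B♭ (I), Cm (ii), Dm (iii), E♭ (IV), F (V), Gm (vi), Adim (vii°).
Matching root and quality in both lists: Cm, E♭, Gm, B♭.
That gives 4 common triads.

4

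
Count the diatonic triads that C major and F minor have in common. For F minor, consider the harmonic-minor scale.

Diatonic triads of C major: C (I), Dm (ii), Em (iii), F (IV), G (V), Am (vi), Bdim (vii°).
Diatonic triads of F minor (harmonic minor): Fm (i), Gdim (ii°), Abaug (III+), Bbm (iv), C (V), Db (VI), Edim (vii°).
Matching root and quality in both lists: C.
That gives 1 common triad.

1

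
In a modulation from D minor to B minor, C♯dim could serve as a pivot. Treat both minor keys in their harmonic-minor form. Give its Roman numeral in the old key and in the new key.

The scale of D minor (harmonic minor) is D E F G A B♭ C♯; C♯ is degree 7, and the triad built there (C♯-E-G) is diminished, so it is vii°.
The scale of B minor (harmonic minor) is B C♯ D E F♯ G A♯; C♯ is degree 2, and the triad built there (C♯-E-G) is diminished, so it is ii°.

vii° in D minor; ii° in B minor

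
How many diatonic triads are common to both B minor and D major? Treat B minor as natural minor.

Diatonic triads of B minor (natural minor): Bm (i), C#dim (ii°), D (III), Em (iv), F#m (v), G (VI), A (VII).
Diatonic triads of D major: D (I), Em (ii), F#m (iii), G (IV), A (V), Bm (vi), C#dim (vii°).
Matching root and quality in both lists: Bm, C#dim, D, Em, F#m, G, A.
That gives 7 common triads.

7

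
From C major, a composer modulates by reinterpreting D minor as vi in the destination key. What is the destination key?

The numeral vi denotes a minor triad on scale degree 6. With D on degree 6, the tonic of the new key is F.
Degree 6 carries a minor triad in major keys, so the destination is F major.
Check: the diatonic triads of F major are F (I), Gm (ii), Am (iii), Bb (IV), C (V), Dm (vi), Edim (vii°) — D minor is indeed vi.

F major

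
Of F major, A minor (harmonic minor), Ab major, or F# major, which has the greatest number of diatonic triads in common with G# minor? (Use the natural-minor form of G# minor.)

Triads of G# minor (natural minor): G# minor (i), A# diminished (ii°), B major (III), C# minor (iv), D# minor (v), E major (VI), F# major (VII).
F major shares 0: none.
A minor (harmonic minor) shares 1: E.
Ab major shares 0: none.
F# major shares 4: G#m, B, D#m, F#.
The most common triads (4) are shared with F# major.

F# major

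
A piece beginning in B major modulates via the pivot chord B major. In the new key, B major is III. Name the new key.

The numeral III denotes a major triad on scale degree 3. With B on degree 3, the tonic of the new key is G#.
Degree 3 carries a major triad in natural-minor keys, so the destination is G# minor.
Check: the diatonic triads of G# minor (natural minor) are G#m (i), A#dim (ii°), B (III), C#m (iv), D#m (v), E (VI), F# (VII) — B major is indeed III.

G# minor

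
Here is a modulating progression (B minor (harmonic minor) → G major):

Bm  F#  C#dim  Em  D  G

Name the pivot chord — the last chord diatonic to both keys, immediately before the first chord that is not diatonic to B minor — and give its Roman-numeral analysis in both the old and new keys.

Em — iv in B minor, vi in G major

Chords diatonic to B minor: Bm, C#dim, Daug, Em, F#, G, A#dim.
Reading the progression, the first chord not in that set is D, so the modulation leaves B minor there.
The chord immediately before D is Em, which is diatonic to both keys: iv in B minor and vi in G major.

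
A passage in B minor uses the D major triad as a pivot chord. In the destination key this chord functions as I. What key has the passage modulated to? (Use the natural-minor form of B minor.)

The numeral I denotes a major triad on scale degree 1. With D on degree 1, the tonic of the new key is D.
Degree 1 carries a major triad in major keys, so the destination is D major.
Check: the diatonic triads of D major are D (I), Em (ii), F♯m (iii), G (IV), A (V), Bm (vi), C♯dim (vii°) — D major is indeed I.

D major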